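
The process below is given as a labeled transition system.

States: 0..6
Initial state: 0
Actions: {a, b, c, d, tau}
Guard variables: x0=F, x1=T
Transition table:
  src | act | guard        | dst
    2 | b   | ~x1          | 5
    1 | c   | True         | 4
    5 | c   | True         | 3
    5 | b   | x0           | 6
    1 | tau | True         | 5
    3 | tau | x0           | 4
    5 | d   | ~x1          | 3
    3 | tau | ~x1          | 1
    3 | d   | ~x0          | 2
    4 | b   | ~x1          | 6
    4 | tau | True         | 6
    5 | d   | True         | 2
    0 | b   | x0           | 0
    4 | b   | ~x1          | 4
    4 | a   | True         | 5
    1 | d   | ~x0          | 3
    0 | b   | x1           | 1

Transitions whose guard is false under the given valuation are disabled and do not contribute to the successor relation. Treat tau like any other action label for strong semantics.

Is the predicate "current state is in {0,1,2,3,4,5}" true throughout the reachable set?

Allowed set {0,1,2,3,4,5}
R = {0,1,2,3,4,5,6}
  0: ok
  1: ok
  2: ok
  3: ok
  4: ok
  5: ok
  6: outside
witness against invariant: b·c·tau → 6

Answer: INVARIANT VIOLATED at state 6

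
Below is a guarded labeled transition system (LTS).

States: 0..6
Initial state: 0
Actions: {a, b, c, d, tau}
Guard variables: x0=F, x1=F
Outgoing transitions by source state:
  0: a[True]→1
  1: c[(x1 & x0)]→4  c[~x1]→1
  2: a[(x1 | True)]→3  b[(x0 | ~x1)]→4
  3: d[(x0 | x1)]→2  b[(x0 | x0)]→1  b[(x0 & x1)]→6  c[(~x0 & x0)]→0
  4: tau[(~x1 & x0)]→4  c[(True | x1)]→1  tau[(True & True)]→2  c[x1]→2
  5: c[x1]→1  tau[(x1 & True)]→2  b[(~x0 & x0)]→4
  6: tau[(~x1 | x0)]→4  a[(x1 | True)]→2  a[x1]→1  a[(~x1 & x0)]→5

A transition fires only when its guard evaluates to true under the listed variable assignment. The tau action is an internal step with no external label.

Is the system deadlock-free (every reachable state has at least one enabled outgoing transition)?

Answer: DEADLOCK-FREE

Trace:
R = {0,1}
  0: a→1  [1 exit(s)]
  1: c→1  [1 exit(s)]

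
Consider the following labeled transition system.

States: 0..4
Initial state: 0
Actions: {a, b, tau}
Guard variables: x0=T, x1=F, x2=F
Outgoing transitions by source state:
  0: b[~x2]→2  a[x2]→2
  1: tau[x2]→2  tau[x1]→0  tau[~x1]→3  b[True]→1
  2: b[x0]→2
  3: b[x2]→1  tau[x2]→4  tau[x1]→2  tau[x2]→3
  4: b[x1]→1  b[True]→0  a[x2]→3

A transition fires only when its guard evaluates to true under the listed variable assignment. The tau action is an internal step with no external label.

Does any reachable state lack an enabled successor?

Reachable = {0,2}
  0: b→2  [deg 1]
  2: b→2  [deg 1]

Answer: DEADLOCK-FREE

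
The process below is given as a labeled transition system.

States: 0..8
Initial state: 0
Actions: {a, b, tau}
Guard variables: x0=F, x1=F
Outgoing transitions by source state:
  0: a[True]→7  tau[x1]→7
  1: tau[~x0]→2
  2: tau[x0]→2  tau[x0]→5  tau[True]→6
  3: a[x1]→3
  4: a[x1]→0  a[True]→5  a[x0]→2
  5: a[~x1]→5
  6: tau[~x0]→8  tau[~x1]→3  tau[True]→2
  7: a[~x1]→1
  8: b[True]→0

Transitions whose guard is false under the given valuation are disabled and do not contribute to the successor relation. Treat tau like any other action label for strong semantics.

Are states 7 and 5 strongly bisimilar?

Answer: NOT BISIMILAR

Analysis:
Compute ~ classes (split until stable):
  round 0: {{0,1,2,3,4,5,6,7,8}}
  round 1: {{0,4,5,7},{1,2,6},{3},{8}}
  round 2: {{0,4,5},{1,2},{3},{6},{7},{8}}
  round 3: {{0},{1},{2},{3},{4,5},{6},{7},{8}}
8 equivalence class(es) (converged in 4)
[7]={7}  [5]={4,5}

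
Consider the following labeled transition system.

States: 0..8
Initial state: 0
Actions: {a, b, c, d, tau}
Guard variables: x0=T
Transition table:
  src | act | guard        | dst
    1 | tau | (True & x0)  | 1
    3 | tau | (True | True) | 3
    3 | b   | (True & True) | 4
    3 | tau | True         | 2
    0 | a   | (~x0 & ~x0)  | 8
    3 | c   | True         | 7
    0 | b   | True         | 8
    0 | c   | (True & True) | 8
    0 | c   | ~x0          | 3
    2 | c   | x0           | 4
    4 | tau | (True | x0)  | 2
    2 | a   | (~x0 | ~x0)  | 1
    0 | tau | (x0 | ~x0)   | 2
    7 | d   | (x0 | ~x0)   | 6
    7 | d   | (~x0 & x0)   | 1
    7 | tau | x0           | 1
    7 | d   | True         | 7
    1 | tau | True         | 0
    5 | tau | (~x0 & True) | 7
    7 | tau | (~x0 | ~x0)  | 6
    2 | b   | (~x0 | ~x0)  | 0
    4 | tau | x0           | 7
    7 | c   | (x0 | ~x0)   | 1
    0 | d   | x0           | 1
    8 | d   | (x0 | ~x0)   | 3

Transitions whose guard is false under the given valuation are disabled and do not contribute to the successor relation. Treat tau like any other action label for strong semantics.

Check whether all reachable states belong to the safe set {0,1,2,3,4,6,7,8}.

Safe = {0,1,2,3,4,6,7,8}
R = {0,1,2,3,4,6,7,8}
  0: ok
  1: ok
  2: ok
  3: ok
  4: ok
  6: ok
  7: ok
  8: ok

Answer: INVARIANT HOLDS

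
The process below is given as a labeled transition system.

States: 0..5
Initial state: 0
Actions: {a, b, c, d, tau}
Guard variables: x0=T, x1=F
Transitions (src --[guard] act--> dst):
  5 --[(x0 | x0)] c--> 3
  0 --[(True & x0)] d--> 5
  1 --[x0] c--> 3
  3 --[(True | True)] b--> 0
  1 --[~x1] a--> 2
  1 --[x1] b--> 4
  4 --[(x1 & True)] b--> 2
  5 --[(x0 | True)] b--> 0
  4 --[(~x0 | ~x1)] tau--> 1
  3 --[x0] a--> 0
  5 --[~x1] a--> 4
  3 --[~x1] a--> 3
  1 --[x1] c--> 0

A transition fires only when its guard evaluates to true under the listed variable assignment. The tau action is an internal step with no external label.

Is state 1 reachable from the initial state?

After dropping false guards: 10 live edges.
depth 0: {0}
depth 1: {5}  now seen {0,5}
depth 2: {3,4}  now seen {0,3,4,5}
depth 3: {1}  now seen {0,1,3,4,5}
depth 4: {2}  now seen {0,1,2,3,4,5}
Reachable = {0,1,2,3,4,5}
Path to 1: d·a·tau

Answer: REACHABLE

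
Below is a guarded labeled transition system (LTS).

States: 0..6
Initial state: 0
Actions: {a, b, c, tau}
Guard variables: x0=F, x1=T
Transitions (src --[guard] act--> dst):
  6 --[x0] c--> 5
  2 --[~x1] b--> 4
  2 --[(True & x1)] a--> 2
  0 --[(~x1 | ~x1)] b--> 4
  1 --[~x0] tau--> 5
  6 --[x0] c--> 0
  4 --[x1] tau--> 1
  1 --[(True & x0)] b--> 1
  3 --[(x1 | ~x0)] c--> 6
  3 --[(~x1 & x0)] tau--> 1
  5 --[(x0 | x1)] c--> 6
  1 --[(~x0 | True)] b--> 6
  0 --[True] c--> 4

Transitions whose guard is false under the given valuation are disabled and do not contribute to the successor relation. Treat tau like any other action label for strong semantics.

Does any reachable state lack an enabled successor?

Answer: DEADLOCK at state 6

Analysis:
R = {0,1,4,5,6}
  0: c→4  [1 exit(s)]
  1: b→6  tau→5  [2 exit(s)]
  4: tau→1  [1 exit(s)]
  5: c→6  [1 exit(s)]
  6: ∅  [no exit]
trace reaching 6: c·tau·b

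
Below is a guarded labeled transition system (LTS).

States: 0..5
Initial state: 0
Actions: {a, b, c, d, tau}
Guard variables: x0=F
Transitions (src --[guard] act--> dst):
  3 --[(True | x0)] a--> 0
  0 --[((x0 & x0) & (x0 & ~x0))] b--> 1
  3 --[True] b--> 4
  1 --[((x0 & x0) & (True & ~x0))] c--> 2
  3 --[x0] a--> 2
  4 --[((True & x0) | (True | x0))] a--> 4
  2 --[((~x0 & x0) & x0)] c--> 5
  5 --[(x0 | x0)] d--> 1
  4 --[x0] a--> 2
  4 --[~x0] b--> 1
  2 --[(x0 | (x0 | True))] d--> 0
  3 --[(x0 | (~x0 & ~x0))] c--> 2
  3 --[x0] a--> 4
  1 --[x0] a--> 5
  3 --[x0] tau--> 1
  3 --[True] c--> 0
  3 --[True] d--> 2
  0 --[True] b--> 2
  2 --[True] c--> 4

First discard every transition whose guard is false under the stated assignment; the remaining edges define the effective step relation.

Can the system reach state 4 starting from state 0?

Guard filter leaves 10 enabled edge(s).
L0 = {0}
L1 = {2}  now seen {0,2}
L2 = {4}  now seen {0,2,4}
L3 = {1}  now seen {0,1,2,4}
Reach set: {0,1,2,4}
Path to 4: b·c

Answer: REACHABLE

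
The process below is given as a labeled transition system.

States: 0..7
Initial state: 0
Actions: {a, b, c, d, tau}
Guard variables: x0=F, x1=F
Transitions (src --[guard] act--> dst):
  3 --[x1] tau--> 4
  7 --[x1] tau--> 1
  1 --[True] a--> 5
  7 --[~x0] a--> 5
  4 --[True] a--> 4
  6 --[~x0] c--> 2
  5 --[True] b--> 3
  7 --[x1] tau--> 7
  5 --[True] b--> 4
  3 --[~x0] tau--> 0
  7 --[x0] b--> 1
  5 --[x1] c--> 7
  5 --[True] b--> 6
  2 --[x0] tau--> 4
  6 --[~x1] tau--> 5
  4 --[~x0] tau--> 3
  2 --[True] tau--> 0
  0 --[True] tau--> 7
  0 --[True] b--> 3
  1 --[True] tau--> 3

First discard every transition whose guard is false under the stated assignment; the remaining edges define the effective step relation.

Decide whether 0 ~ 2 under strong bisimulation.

Refine partition for ~:
  round 0: {{0,1,2,3,4,5,6,7}}
  round 1: {{0},{1,4},{2,3},{5},{6},{7}}
  round 2: {{0},{1},{2,3},{4},{5},{6},{7}}
7 equivalence class(es) (converged in 3)
0∈{0}, 2∈{2,3}

Answer: NOT BISIMILAR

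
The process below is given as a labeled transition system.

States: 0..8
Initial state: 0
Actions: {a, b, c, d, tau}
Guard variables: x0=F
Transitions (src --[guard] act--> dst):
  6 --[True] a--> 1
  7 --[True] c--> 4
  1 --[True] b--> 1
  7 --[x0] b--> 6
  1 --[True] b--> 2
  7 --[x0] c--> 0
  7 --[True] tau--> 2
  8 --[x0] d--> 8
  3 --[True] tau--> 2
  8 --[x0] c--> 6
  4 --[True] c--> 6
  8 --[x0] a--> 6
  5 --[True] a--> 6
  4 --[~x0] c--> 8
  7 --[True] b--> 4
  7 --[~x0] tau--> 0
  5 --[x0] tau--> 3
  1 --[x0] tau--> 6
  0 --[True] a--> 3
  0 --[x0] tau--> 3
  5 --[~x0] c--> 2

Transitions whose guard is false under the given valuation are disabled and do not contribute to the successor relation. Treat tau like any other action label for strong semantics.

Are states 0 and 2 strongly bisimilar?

Refine partition for ~:
  round 0: {{0,1,2,3,4,5,6,7,8}}
  round 1: {{0,6},{1},{2,8},{3},{4},{5},{7}}
  round 2: {{0},{1},{2,8},{3},{4},{5},{6},{7}}
8 equivalence class(es) (converged in 3)
0∈{0}, 2∈{2,8}

Answer: NOT BISIMILAR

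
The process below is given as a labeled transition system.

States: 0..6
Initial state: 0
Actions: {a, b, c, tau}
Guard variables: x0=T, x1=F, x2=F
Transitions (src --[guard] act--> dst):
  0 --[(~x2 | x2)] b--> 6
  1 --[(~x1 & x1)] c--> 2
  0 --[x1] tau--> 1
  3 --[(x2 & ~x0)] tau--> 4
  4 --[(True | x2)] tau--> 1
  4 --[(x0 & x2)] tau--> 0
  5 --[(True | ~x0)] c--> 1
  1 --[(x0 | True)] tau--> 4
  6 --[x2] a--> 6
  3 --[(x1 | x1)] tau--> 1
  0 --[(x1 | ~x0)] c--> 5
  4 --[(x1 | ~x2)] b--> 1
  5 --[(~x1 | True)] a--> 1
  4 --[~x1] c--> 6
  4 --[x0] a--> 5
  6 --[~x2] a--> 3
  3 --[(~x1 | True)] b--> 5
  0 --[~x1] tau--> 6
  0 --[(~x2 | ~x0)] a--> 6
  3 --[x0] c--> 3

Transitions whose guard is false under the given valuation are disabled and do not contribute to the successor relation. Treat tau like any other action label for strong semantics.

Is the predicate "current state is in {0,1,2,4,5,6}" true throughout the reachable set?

Answer: INVARIANT VIOLATED at state 3

Working:
Inv-set: {0,1,2,4,5,6}
Reachable = {0,1,3,4,5,6}
  0: ✓
  1: ✓
  3: ✗ unsafe
  4: ✓
  5: ✓
  6: ✓
witness against invariant: b·a → 3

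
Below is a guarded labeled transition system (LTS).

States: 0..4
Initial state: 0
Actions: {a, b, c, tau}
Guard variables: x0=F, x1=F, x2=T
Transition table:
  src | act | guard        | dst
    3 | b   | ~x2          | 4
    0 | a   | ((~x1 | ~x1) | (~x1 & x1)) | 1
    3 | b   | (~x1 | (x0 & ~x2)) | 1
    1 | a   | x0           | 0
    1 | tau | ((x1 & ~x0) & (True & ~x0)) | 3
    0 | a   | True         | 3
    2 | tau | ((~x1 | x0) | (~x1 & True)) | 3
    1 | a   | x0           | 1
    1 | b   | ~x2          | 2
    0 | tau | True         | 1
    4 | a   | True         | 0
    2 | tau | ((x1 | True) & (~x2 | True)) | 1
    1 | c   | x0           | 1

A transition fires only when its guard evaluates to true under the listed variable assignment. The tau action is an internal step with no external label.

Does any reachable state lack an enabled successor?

Answer: DEADLOCK at state 1

Analysis:
R = {0,1,3}
  0: a→1  a→3  tau→1  [3 out]
  1: ∅  [no exit]
  3: b→1  [1 out]
trace reaching 1: a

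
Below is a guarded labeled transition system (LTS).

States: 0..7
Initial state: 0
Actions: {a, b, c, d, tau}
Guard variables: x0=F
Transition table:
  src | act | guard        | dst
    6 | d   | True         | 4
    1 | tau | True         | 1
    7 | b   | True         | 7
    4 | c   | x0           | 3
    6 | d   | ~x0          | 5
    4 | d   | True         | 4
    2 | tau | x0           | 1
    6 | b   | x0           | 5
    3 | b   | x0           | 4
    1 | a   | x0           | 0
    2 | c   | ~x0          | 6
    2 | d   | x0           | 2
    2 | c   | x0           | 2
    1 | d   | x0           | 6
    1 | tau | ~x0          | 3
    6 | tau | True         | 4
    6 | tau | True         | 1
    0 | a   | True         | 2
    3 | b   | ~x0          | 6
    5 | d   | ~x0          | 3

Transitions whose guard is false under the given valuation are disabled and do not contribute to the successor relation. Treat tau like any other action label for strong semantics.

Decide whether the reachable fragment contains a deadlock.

Answer: DEADLOCK-FREE

Trace:
Reach set: {0,1,2,3,4,5,6}
  0: a→2  [1 out]
  1: tau→1  tau→3  [2 out]
  2: c→6  [1 out]
  3: b→6  [1 out]
  4: d→4  [1 out]
  5: d→3  [1 out]
  6: d→4  d→5  tau→1  tau→4  [4 out]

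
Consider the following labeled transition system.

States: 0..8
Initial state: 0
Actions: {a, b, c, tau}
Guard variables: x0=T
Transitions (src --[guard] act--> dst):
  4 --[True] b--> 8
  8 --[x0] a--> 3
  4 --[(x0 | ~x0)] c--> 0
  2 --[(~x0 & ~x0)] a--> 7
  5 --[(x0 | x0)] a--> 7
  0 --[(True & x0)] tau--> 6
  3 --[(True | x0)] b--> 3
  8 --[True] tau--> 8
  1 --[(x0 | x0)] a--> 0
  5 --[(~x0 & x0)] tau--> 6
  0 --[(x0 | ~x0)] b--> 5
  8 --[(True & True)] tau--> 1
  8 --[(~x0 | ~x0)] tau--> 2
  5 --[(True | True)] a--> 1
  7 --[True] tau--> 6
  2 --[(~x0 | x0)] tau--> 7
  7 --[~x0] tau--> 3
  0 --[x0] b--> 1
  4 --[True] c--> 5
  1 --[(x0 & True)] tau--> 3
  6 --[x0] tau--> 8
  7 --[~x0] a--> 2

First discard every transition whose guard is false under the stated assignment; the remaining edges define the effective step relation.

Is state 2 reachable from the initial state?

17 transition(s) survive guard evaluation.
depth 0: {0}
depth 1: {1,5,6}  now seen {0,1,5,6}
depth 2: {3,7,8}  now seen {0,1,3,5,6,7,8}
Reach set: {0,1,3,5,6,7,8}

Answer: UNREACHABLE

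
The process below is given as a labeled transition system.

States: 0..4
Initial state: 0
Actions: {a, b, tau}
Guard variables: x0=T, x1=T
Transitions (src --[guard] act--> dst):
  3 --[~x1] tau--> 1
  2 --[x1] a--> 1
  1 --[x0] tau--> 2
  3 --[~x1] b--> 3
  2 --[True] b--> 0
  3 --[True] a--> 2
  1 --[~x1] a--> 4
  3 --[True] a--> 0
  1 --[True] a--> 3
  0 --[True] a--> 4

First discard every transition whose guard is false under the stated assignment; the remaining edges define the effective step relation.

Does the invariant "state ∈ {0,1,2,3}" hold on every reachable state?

Inv-set: {0,1,2,3}
Reachable = {0,4}
  0: ok
  4: VIOLATES
witness against invariant: a → 4

Answer: INVARIANT VIOLATED at state 4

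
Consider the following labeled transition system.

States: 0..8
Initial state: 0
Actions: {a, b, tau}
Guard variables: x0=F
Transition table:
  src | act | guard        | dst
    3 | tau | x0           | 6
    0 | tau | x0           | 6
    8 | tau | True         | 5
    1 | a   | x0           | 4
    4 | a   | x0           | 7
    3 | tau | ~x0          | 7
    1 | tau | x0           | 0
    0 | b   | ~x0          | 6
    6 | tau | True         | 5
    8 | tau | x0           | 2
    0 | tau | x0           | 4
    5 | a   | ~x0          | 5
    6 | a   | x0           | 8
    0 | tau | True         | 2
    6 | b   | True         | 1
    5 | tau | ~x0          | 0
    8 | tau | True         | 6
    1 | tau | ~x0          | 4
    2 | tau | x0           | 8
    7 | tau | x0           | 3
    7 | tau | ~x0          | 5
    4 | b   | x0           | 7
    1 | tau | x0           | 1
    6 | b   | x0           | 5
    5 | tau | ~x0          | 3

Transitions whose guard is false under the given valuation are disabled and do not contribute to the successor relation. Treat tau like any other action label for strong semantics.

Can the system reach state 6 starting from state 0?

Answer: REACHABLE

Trace:
After dropping false guards: 12 live edges.
L0 = {0}
L1 = {2,6}  total {0,2,6}
L2 = {1,5}  total {0,1,2,5,6}
L3 = {3,4}  total {0,1,2,3,4,5,6}
L4 = {7}  total {0,1,2,3,4,5,6,7}
R = {0,1,2,3,4,5,6,7}
trace reaching 6: b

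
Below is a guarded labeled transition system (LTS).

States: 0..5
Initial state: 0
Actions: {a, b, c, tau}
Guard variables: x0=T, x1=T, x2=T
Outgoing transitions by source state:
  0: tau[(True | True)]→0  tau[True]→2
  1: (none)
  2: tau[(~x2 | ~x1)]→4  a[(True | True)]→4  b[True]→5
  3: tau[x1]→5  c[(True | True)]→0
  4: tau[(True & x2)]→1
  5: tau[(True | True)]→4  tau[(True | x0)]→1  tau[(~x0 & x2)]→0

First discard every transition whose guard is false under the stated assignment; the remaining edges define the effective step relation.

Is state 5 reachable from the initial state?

Answer: REACHABLE

Working:
After dropping false guards: 9 live edges.
depth 0: {0}
depth 1: {2}  total {0,2}
depth 2: {4,5}  total {0,2,4,5}
depth 3: {1}  total {0,1,2,4,5}
R = {0,1,2,4,5}
witness 5: tau·b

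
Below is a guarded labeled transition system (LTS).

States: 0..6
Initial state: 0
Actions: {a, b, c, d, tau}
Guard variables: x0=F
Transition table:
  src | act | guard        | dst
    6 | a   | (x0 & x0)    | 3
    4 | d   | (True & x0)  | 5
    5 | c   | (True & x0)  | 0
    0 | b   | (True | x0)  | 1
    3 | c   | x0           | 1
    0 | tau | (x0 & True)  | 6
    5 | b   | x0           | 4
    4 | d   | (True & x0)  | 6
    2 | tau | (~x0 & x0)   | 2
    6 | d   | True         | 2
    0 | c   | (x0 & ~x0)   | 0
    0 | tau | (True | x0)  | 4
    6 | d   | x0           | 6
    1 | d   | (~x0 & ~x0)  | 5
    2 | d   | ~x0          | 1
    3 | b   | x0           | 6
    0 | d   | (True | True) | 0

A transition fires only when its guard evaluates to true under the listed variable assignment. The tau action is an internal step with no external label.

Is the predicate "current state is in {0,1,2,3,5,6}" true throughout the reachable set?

Inv-set: {0,1,2,3,5,6}
R = {0,1,4,5}
  0: ✓
  1: ✓
  4: ✗ unsafe
  5: ✓
witness against invariant: tau → 4

Answer: INVARIANT VIOLATED at state 4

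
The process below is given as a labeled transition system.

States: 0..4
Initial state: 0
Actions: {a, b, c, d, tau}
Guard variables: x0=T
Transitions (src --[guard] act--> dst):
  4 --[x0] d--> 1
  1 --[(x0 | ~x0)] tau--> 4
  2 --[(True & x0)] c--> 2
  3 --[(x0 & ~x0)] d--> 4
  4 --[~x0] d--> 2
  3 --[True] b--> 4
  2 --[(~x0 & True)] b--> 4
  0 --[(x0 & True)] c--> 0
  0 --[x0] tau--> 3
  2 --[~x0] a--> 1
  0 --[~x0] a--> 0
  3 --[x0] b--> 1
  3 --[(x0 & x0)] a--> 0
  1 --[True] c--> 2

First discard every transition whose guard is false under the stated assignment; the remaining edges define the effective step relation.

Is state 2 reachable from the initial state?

After dropping false guards: 9 live edges.
L0 = {0}
L1 = {3}  total {0,3}
L2 = {1,4}  total {0,1,3,4}
L3 = {2}  total {0,1,2,3,4}
Reachable = {0,1,2,3,4}
witness 2: tau·b·c

Answer: REACHABLE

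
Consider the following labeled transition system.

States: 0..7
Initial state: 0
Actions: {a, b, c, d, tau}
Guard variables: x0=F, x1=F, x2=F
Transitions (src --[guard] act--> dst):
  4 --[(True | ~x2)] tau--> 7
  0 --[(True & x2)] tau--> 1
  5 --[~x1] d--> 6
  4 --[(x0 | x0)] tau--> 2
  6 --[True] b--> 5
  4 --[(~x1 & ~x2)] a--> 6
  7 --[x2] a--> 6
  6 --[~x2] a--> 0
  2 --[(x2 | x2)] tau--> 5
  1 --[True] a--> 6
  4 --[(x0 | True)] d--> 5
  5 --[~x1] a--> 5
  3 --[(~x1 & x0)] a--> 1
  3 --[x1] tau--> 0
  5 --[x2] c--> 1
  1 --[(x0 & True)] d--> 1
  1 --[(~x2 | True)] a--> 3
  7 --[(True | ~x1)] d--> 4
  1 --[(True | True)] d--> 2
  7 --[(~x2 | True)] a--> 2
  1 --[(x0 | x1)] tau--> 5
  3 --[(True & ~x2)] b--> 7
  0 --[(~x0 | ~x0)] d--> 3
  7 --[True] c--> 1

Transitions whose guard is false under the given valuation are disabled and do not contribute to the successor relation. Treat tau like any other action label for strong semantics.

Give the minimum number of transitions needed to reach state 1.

Layered search for 1:
  L0 = {0}
  L1 = {3}
  L2 = {7}
  L3 = {1,2,4}
depth(1)=3, e.g. d·b·c

Answer: 3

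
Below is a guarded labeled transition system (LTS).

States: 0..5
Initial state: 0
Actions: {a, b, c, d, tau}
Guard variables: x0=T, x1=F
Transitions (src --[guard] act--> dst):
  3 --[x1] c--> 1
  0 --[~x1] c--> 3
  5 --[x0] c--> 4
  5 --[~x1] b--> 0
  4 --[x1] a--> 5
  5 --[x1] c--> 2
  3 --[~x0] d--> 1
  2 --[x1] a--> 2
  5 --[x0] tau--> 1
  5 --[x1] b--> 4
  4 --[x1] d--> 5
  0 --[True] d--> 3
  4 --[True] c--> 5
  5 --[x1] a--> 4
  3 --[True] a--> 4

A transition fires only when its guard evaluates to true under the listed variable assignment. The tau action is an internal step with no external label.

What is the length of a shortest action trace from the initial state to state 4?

Answer: 2

Working:
Breadth-first toward 4:
  Layer 0: {0}
  Layer 1: {3}
  Layer 2: {4}
first hit 4 at d=2 via c·a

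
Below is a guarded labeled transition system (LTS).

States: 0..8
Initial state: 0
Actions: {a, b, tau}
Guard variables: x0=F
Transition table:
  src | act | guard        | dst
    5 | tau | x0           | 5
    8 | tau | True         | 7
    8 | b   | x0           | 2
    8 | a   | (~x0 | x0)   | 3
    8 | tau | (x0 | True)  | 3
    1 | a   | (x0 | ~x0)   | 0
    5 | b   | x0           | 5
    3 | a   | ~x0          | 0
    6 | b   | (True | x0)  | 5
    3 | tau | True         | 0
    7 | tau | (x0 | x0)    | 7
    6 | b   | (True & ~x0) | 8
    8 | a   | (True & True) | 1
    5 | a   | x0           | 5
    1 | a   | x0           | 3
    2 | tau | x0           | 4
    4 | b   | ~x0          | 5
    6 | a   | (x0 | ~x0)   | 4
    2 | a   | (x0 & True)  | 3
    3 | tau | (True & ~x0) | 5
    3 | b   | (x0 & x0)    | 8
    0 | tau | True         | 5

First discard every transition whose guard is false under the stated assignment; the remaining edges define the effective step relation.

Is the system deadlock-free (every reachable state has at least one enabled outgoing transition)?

Answer: DEADLOCK at state 5

Working:
Reachable = {0,5}
  0: tau→5  [deg 1]
  5: ∅  [deadlock]
Path to 5: tau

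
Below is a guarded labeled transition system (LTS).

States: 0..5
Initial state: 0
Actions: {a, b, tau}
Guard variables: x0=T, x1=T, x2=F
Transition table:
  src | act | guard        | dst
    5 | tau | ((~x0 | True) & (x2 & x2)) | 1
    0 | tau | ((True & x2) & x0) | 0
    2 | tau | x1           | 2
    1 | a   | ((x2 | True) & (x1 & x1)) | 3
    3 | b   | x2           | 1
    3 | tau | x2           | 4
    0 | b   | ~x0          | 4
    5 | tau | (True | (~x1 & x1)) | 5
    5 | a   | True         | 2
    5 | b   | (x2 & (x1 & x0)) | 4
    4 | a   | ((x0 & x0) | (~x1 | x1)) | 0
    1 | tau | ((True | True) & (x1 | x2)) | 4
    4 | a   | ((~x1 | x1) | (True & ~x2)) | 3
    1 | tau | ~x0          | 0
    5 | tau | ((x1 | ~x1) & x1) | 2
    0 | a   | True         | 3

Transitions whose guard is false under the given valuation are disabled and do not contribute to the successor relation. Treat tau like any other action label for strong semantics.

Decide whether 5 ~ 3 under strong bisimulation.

Answer: NOT BISIMILAR

Analysis:
Compute ~ classes (split until stable):
  round 0: {{0,1,2,3,4,5}}
  round 1: {{0,4},{1,5},{2},{3}}
  round 2: {{0},{1},{2},{3},{4},{5}}
Fixed point at round 3; 6 class(es).
5∈{5}, 3∈{3}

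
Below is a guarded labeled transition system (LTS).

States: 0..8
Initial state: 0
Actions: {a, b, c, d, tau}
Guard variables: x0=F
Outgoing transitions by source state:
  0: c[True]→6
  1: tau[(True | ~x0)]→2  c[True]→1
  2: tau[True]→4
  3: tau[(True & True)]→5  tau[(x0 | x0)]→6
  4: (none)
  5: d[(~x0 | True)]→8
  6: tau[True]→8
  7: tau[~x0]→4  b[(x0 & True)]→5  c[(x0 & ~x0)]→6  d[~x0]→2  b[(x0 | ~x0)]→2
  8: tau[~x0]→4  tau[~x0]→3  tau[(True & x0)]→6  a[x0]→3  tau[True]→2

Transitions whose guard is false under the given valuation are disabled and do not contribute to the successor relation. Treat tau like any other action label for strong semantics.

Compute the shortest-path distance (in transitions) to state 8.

BFS to 8:
  Layer 0: {0}
  Layer 1: {6}
  Layer 2: {8}
first hit 8 at d=2 via c·tau

Answer: 2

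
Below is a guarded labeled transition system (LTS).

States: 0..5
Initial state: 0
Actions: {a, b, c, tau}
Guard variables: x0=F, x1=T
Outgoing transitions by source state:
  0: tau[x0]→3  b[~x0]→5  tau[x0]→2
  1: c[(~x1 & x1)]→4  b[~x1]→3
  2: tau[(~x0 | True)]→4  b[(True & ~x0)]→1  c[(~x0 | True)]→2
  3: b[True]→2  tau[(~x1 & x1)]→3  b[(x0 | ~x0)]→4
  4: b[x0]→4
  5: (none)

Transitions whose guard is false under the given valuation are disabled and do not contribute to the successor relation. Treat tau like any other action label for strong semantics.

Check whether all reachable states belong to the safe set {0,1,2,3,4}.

Answer: INVARIANT VIOLATED at state 5

Analysis:
Allowed set {0,1,2,3,4}
R = {0,5}
  0: ok
  5: ✗ unsafe
witness against invariant: b → 5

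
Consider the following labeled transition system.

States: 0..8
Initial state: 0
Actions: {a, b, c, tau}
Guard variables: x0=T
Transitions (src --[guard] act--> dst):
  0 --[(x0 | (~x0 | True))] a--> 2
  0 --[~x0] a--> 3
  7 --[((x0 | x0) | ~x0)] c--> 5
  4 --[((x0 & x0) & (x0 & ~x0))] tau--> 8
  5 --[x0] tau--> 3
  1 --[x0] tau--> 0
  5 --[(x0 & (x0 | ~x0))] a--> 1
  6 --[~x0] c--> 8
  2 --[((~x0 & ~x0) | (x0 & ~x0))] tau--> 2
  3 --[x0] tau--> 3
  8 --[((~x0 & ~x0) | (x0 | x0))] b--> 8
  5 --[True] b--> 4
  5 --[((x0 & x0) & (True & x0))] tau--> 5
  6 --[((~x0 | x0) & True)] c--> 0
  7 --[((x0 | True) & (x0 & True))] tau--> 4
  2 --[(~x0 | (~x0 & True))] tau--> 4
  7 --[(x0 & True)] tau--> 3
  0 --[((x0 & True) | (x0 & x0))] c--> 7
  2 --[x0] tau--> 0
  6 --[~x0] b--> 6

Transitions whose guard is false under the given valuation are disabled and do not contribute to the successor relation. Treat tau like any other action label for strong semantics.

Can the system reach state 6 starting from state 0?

Answer: UNREACHABLE

Trace:
Guard filter leaves 14 enabled edge(s).
depth 0: {0}
depth 1: {2,7}  now seen {0,2,7}
depth 2: {3,4,5}  now seen {0,2,3,4,5,7}
depth 3: {1}  now seen {0,1,2,3,4,5,7}
R = {0,1,2,3,4,5,7}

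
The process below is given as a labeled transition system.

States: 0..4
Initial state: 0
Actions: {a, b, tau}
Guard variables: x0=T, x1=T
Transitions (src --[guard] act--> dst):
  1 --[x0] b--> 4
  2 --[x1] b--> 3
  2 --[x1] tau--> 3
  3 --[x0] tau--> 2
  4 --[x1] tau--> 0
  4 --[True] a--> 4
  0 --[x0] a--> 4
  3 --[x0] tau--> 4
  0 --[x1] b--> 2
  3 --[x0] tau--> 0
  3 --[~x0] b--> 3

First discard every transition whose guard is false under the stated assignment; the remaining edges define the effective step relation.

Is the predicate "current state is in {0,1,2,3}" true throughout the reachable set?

Inv-set: {0,1,2,3}
Reachable = {0,2,3,4}
  0: ✓
  2: ✓
  3: ✓
  4: VIOLATES
reach 4 via a — violates

Answer: INVARIANT VIOLATED at state 4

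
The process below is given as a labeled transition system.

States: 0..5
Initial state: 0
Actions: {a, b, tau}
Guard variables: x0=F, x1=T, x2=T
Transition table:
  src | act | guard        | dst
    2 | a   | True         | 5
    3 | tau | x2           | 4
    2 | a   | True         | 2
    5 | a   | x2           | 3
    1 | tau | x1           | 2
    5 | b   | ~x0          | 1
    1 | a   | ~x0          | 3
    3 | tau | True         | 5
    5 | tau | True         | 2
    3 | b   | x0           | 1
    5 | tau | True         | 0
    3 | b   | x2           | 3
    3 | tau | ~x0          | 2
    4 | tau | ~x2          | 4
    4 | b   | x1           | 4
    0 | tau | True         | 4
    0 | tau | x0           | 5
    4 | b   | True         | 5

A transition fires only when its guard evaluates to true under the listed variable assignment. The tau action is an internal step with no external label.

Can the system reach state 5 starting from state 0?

Answer: REACHABLE

Working:
After dropping false guards: 15 live edges.
L0 = {0}
L1 = {4}  total {0,4}
L2 = {5}  total {0,4,5}
L3 = {1,2,3}  total {0,1,2,3,4,5}
Reach set: {0,1,2,3,4,5}
witness 5: tau·b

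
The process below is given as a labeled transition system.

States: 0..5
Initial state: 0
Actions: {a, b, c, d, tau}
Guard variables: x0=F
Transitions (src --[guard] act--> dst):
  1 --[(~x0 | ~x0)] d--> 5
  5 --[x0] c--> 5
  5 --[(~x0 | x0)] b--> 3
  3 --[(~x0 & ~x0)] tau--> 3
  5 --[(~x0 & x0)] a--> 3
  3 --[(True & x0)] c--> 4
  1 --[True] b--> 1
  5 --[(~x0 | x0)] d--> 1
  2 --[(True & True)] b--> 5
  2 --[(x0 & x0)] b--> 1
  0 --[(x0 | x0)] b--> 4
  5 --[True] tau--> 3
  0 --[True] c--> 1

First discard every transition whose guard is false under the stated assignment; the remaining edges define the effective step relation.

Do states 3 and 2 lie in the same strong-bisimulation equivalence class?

Refine partition for ~:
  π0 = {{0,1,2,3,4,5}}
  π1 = {{0},{1},{2},{3},{4},{5}}
Fixed point at round 2; 6 class(es).
class of 3: {3}; class of 2: {2}

Answer: NOT BISIMILAR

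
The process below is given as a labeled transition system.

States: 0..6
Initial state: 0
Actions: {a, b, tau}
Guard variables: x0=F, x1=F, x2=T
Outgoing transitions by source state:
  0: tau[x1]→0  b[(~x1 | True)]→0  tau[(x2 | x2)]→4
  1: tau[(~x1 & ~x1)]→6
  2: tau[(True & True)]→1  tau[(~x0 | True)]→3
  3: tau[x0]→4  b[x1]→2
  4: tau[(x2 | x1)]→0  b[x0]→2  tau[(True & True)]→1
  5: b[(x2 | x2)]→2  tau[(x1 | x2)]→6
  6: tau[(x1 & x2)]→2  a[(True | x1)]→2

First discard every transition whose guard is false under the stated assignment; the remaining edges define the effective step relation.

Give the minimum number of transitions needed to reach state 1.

BFS to 1:
  Layer 0: {0}
  Layer 1: {4}
  Layer 2: {1}
1 enters at depth 2; path tau·tau

Answer: 2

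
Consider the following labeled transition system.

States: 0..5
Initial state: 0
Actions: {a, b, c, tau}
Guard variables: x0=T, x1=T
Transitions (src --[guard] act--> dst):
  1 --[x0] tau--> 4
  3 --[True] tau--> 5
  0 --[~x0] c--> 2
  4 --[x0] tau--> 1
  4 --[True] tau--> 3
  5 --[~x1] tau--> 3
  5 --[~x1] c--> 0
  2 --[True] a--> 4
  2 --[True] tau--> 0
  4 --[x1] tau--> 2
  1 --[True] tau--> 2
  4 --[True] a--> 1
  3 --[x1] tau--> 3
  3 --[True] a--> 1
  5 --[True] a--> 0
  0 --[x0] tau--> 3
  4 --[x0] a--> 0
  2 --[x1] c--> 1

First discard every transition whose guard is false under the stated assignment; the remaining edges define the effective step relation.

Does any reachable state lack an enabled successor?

Answer: DEADLOCK-FREE

Working:
Reachable = {0,1,2,3,4,5}
  0: tau→3  [1 out]
  1: tau→2  tau→4  [2 out]
  2: a→4  c→1  tau→0  [3 out]
  3: a→1  tau→3  tau→5  [3 out]
  4: a→0  a→1  tau→1  tau→2  tau→3  [5 out]
  5: a→0  [1 out]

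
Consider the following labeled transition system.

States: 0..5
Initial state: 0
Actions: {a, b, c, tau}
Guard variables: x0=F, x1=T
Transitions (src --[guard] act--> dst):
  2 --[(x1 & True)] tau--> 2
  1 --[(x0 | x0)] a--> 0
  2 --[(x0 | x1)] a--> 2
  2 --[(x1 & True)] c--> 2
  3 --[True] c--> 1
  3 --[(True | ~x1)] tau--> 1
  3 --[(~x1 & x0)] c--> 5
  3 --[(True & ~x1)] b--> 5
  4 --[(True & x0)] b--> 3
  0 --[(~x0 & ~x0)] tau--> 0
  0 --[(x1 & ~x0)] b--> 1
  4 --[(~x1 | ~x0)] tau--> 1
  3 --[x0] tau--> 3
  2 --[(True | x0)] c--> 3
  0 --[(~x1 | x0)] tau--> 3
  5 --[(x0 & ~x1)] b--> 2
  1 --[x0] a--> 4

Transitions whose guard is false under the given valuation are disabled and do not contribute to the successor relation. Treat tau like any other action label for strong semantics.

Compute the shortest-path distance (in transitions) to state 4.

Answer: UNREACHABLE

Trace:
BFS to 4:
  Layer 0: {0}
  Layer 1: {1}
4 never appears.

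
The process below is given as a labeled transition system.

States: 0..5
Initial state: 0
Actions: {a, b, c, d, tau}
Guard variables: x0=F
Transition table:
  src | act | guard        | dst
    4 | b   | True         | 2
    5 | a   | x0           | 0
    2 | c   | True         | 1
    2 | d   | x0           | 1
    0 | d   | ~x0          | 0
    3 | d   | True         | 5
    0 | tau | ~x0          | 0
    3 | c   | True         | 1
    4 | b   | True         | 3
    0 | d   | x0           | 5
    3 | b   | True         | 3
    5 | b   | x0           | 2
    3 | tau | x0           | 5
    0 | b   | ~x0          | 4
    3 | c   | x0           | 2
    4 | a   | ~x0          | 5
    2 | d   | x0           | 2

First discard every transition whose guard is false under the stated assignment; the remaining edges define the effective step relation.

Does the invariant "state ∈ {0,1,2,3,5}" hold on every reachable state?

Answer: INVARIANT VIOLATED at state 4

Working:
Safe = {0,1,2,3,5}
Reach set: {0,1,2,3,4,5}
  0: ✓
  1: ✓
  2: ✓
  3: ✓
  4: VIOLATES
  5: ✓
reach 4 via b — violates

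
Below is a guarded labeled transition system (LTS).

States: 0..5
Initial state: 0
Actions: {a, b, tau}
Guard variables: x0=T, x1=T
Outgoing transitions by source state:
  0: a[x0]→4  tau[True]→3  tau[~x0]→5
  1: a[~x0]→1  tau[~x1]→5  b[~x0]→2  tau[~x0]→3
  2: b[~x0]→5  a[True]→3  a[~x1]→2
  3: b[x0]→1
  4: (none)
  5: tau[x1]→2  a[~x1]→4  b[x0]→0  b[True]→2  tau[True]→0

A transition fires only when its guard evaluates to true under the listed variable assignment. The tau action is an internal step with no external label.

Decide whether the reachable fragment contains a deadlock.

Answer: DEADLOCK at state 1

Trace:
Reachable = {0,1,3,4}
  0: a→4  tau→3  [2 exit(s)]
  1: ∅  [deadlock]
  3: b→1  [1 exit(s)]
  4: ∅  [deadlock]
witness 1: tau·b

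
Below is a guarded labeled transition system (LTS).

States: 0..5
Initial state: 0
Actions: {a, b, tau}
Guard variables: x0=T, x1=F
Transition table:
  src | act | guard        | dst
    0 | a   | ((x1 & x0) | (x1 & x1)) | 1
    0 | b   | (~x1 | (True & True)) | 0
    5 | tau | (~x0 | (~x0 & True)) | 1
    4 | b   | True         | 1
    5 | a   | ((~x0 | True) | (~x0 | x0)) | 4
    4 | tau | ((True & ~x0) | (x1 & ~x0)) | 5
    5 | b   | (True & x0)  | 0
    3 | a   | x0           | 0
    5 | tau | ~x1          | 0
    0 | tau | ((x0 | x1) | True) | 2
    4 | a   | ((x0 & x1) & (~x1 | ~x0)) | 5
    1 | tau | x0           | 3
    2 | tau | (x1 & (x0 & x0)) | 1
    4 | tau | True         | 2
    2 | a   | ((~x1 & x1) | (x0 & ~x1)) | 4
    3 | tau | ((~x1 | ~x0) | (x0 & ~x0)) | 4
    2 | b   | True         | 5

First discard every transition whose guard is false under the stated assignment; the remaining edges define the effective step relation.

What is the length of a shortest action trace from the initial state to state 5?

Answer: 2

Analysis:
BFS to 5:
  depth 0: {0}
  depth 1: {2}
  depth 2: {4,5}
5 enters at depth 2; path tau·b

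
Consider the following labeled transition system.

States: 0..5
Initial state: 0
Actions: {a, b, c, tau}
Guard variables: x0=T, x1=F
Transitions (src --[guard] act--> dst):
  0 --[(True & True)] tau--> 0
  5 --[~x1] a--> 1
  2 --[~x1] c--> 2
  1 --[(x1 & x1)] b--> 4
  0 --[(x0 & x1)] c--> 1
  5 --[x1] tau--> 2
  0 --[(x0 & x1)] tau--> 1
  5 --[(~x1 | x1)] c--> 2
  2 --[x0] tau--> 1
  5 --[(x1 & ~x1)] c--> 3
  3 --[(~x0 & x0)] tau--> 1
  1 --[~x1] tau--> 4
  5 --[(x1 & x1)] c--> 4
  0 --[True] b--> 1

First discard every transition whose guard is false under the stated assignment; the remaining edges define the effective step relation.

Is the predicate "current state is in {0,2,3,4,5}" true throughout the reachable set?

Answer: INVARIANT VIOLATED at state 1

Working:
Safe = {0,2,3,4,5}
R = {0,1,4}
  0: ✓
  1: ✗ unsafe
  4: ✓
reach 1 via b — violates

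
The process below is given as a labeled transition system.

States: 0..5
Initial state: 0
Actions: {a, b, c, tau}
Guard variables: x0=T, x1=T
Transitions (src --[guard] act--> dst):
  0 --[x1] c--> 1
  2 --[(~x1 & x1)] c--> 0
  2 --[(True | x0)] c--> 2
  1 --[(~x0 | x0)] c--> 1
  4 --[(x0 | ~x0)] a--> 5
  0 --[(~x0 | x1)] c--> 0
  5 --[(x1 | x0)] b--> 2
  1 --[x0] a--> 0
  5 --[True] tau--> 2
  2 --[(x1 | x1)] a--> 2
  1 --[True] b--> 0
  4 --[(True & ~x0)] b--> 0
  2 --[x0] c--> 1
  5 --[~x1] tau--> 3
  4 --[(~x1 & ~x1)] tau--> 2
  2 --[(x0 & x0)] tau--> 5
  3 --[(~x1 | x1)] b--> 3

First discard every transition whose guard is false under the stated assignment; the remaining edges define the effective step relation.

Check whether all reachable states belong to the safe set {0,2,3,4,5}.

Answer: INVARIANT VIOLATED at state 1

Working:
Allowed set {0,2,3,4,5}
Reach set: {0,1}
  0: ok
  1: outside
witness against invariant: c → 1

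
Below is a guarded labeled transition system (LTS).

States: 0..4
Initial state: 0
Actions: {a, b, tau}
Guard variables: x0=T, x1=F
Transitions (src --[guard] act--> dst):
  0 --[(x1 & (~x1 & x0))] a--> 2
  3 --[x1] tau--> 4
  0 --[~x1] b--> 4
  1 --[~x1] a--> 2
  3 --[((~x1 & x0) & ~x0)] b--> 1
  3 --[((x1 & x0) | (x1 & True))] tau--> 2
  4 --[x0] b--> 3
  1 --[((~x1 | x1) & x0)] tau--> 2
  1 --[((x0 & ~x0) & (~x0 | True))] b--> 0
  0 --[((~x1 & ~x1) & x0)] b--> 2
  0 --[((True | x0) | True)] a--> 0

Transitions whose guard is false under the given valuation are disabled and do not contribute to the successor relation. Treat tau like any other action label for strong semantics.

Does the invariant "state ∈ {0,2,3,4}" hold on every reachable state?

Answer: INVARIANT HOLDS

Working:
Safe = {0,2,3,4}
Reachable = {0,2,3,4}
  0: ok
  2: ok
  3: ok
  4: ok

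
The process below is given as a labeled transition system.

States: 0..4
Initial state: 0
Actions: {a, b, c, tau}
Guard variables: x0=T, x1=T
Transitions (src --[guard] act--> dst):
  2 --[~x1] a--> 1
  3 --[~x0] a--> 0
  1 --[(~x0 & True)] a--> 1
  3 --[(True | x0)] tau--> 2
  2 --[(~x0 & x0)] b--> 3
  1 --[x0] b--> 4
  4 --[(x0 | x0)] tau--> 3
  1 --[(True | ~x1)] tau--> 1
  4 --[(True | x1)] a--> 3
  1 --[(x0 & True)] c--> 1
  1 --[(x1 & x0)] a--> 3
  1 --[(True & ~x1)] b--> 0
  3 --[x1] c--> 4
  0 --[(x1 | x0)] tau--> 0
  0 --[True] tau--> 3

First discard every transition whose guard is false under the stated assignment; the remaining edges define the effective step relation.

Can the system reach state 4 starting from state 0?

After dropping false guards: 10 live edges.
depth 0: {0}
depth 1: {3}  cumulative {0,3}
depth 2: {2,4}  cumulative {0,2,3,4}
Reachable = {0,2,3,4}
Path to 4: tau·c

Answer: REACHABLE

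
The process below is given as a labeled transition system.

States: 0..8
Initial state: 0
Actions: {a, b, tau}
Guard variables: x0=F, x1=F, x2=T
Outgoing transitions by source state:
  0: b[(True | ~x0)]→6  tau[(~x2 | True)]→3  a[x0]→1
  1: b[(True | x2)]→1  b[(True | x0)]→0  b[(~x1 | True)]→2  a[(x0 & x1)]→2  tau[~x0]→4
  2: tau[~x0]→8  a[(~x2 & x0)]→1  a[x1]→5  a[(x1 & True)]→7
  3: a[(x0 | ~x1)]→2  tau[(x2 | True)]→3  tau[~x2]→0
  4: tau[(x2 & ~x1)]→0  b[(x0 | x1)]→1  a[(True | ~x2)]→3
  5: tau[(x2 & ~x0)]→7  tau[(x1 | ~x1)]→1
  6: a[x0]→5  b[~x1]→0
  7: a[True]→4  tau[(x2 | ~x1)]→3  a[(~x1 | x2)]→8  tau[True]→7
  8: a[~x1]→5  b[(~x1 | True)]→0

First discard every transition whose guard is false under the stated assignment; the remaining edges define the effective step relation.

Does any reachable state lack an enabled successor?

R = {0,1,2,3,4,5,6,7,8}
  0: b→6  tau→3  [2 exit(s)]
  1: b→0  b→1  b→2  tau→4  [4 exit(s)]
  2: tau→8  [1 exit(s)]
  3: a→2  tau→3  [2 exit(s)]
  4: a→3  tau→0  [2 exit(s)]
  5: tau→1  tau→7  [2 exit(s)]
  6: b→0  [1 exit(s)]
  7: a→4  a→8  tau→3  tau→7  [4 exit(s)]
  8: a→5  b→0  [2 exit(s)]

Answer: DEADLOCK-FREE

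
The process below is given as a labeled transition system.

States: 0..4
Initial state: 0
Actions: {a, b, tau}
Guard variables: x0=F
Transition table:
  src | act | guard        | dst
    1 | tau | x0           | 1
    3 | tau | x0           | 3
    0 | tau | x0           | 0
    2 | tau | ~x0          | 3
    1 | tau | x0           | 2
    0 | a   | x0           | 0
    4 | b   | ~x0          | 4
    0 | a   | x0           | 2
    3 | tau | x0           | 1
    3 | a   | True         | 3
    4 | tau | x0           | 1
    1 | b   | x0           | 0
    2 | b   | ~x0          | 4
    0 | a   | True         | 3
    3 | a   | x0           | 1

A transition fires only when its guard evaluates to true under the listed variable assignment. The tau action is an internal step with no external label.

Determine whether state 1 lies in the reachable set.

Answer: UNREACHABLE

Trace:
Guard filter leaves 5 enabled edge(s).
L0 = {0}
L1 = {3}  now seen {0,3}
R = {0,3}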